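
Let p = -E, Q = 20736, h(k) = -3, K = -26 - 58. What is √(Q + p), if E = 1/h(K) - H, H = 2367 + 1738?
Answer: 2*√55893/3 ≈ 157.61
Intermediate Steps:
K = -84
H = 4105
E = -12316/3 (E = 1/(-3) - 1*4105 = -⅓ - 4105 = -12316/3 ≈ -4105.3)
p = 12316/3 (p = -1*(-12316/3) = 12316/3 ≈ 4105.3)
√(Q + p) = √(20736 + 12316/3) = √(74524/3) = 2*√55893/3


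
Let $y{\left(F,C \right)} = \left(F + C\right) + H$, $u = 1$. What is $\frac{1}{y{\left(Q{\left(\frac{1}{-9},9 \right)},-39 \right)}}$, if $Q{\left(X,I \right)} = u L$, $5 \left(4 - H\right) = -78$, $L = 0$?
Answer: $- \frac{5}{97} \approx -0.051546$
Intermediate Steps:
$H = \frac{98}{5}$ ($H = 4 - - \frac{78}{5} = 4 + \frac{78}{5} = \frac{98}{5} \approx 19.6$)
$Q{\left(X,I \right)} = 0$ ($Q{\left(X,I \right)} = 1 \cdot 0 = 0$)
$y{\left(F,C \right)} = \frac{98}{5} + C + F$ ($y{\left(F,C \right)} = \left(F + C\right) + \frac{98}{5} = \left(C + F\right) + \frac{98}{5} = \frac{98}{5} + C + F$)
$\frac{1}{y{\left(Q{\left(\frac{1}{-9},9 \right)},-39 \right)}} = \frac{1}{\frac{98}{5} - 39 + 0} = \frac{1}{- \frac{97}{5}} = - \frac{5}{97}$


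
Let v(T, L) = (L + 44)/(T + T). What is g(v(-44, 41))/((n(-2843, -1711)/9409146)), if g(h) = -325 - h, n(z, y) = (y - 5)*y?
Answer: -44716966365/43062448 ≈ -1038.4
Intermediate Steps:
n(z, y) = y*(-5 + y) (n(z, y) = (-5 + y)*y = y*(-5 + y))
v(T, L) = (44 + L)/(2*T) (v(T, L) = (44 + L)/((2*T)) = (44 + L)*(1/(2*T)) = (44 + L)/(2*T))
g(v(-44, 41))/((n(-2843, -1711)/9409146)) = (-325 - (44 + 41)/(2*(-44)))/((-1711*(-5 - 1711)/9409146)) = (-325 - (-1)*85/(2*44))/((-1711*(-1716)*(1/9409146))) = (-325 - 1*(-85/88))/((2936076*(1/9409146))) = (-325 + 85/88)/(489346/1568191) = -28515/88*1568191/489346 = -44716966365/43062448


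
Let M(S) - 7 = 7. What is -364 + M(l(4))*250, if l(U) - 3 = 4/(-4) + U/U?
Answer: 3136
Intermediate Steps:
l(U) = 3 (l(U) = 3 + (4/(-4) + U/U) = 3 + (4*(-¼) + 1) = 3 + (-1 + 1) = 3 + 0 = 3)
M(S) = 14 (M(S) = 7 + 7 = 14)
-364 + M(l(4))*250 = -364 + 14*250 = -364 + 3500 = 3136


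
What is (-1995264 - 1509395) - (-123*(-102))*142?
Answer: -5286191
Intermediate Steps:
(-1995264 - 1509395) - (-123*(-102))*142 = -3504659 - 12546*142 = -3504659 - 1*1781532 = -3504659 - 1781532 = -5286191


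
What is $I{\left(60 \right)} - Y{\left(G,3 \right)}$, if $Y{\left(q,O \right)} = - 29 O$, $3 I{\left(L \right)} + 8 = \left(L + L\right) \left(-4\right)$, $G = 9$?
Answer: $- \frac{227}{3} \approx -75.667$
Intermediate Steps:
$I{\left(L \right)} = - \frac{8}{3} - \frac{8 L}{3}$ ($I{\left(L \right)} = - \frac{8}{3} + \frac{\left(L + L\right) \left(-4\right)}{3} = - \frac{8}{3} + \frac{2 L \left(-4\right)}{3} = - \frac{8}{3} + \frac{\left(-8\right) L}{3} = - \frac{8}{3} - \frac{8 L}{3}$)
$I{\left(60 \right)} - Y{\left(G,3 \right)} = \left(- \frac{8}{3} - 160\right) - \left(-29\right) 3 = \left(- \frac{8}{3} - 160\right) - -87 = - \frac{488}{3} + 87 = - \frac{227}{3}$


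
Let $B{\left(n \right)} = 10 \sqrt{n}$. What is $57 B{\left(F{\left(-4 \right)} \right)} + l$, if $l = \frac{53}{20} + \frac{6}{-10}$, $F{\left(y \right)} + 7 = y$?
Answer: $\frac{41}{20} + 570 i \sqrt{11} \approx 2.05 + 1890.5 i$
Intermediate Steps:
$F{\left(y \right)} = -7 + y$
$l = \frac{41}{20}$ ($l = 53 \cdot \frac{1}{20} + 6 \left(- \frac{1}{10}\right) = \frac{53}{20} - \frac{3}{5} = \frac{41}{20} \approx 2.05$)
$57 B{\left(F{\left(-4 \right)} \right)} + l = 57 \cdot 10 \sqrt{-7 - 4} + \frac{41}{20} = 57 \cdot 10 \sqrt{-11} + \frac{41}{20} = 57 \cdot 10 i \sqrt{11} + \frac{41}{20} = 570 i \sqrt{11} + \frac{41}{20} = \frac{41}{20} + 570 i \sqrt{11}$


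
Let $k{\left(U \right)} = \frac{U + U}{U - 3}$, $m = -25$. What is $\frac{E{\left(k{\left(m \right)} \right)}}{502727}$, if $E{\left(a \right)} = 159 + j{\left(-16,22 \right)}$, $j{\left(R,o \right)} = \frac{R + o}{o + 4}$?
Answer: $\frac{2070}{6535451} \approx 0.00031673$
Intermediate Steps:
$k{\left(U \right)} = \frac{2 U}{-3 + U}$
$j{\left(R,o \right)} = \frac{R + o}{4 + o}$
$E{\left(a \right)} = \frac{2070}{13}$ ($E{\left(a \right)} = 159 + \frac{-16 + 22}{4 + 22} = 159 + \frac{1}{26} \cdot 6 = 159 + \frac{3}{13} = \frac{2070}{13}$)
$\frac{E{\left(k{\left(m \right)} \right)}}{502727} = \frac{2070}{13 \cdot 502727} = \frac{2070}{13} \cdot \frac{1}{502727} = \frac{2070}{6535451}$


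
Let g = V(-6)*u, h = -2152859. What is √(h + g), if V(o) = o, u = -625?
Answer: I*√2149109 ≈ 1466.0*I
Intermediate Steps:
g = 3750 (g = -6*(-625) = 3750)
√(h + g) = √(-2152859 + 3750) = √(-2149109) = I*√2149109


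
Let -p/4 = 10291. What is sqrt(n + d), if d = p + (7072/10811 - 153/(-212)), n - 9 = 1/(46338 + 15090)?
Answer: I*sqrt(12745718442865896909233298)/17598599862 ≈ 202.86*I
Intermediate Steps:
p = -41164 (p = -4*10291 = -41164)
n = 552853/61428 (n = 9 + 1/(46338 + 15090) = 9 + 1/61428 = 552853/61428 ≈ 9.0000)
d = -94341935501/2291932 (d = -41164 + (7072/10811 - 153/(-212)) = -41164 + (7072*(1/10811) - 153*(-1/212)) = -41164 + (7072/10811 + 153/212) = -41164 + 3153347/2291932 = -94341935501/2291932 ≈ -41163.)
sqrt(n + d) = sqrt(552853/61428 - 94341935501/2291932) = sqrt(-724246164059179/17598599862) = I*sqrt(12745718442865896909233298)/17598599862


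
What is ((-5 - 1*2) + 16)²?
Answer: 81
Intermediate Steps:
((-5 - 1*2) + 16)² = ((-5 - 2) + 16)² = (-7 + 16)² = 9² = 81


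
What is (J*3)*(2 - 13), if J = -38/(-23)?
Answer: -1254/23 ≈ -54.522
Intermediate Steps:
J = 38/23 (J = -38*(-1/23) = 38/23 ≈ 1.6522)
(J*3)*(2 - 13) = ((38/23)*3)*(2 - 13) = (114/23)*(-11) = -1254/23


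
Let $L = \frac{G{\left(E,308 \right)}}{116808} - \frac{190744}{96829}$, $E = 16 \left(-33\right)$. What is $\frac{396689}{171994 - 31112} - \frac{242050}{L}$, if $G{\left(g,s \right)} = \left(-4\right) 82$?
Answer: $\frac{48212384259589381537}{392923157023306} \approx 1.227 \cdot 10^{5}$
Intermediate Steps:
$E = -528$
$G{\left(g,s \right)} = -328$
$L = - \frac{2789023133}{1413800229}$ ($L = - \frac{328}{116808} - \frac{190744}{96829} = \left(-328\right) \frac{1}{116808} - \frac{190744}{96829} = - \frac{41}{14601} - \frac{190744}{96829} = - \frac{2789023133}{1413800229} \approx -1.9727$)
$\frac{396689}{171994 - 31112} - \frac{242050}{L} = \frac{396689}{171994 - 31112} - \frac{242050}{- \frac{2789023133}{1413800229}} = \frac{396689}{140882} - - \frac{342210345429450}{2789023133} = 396689 \cdot \frac{1}{140882} + \frac{342210345429450}{2789023133} = \frac{396689}{140882} + \frac{342210345429450}{2789023133} = \frac{48212384259589381537}{392923157023306}$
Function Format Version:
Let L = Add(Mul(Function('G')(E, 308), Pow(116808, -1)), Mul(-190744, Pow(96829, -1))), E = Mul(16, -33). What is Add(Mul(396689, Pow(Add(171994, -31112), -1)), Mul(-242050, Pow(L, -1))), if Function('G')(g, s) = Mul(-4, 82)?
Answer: Rational(48212384259589381537, 392923157023306) ≈ 1.2270e+5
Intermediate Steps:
E = -528
Function('G')(g, s) = -328
L = Rational(-2789023133, 1413800229) (L = Add(Mul(-328, Pow(116808, -1)), Mul(-190744, Pow(96829, -1))) = Add(Mul(-328, Rational(1, 116808)), Mul(-190744, Rational(1, 96829))) = Add(Rational(-41, 14601), Rational(-190744, 96829)) = Rational(-2789023133, 1413800229) ≈ -1.9727)
Add(Mul(396689, Pow(Add(171994, -31112), -1)), Mul(-242050, Pow(L, -1))) = Add(Mul(396689, Pow(Add(171994, -31112), -1)), Mul(-242050, Pow(Rational(-2789023133, 1413800229), -1))) = Add(Mul(396689, Pow(140882, -1)), Mul(-242050, Rational(-1413800229, 2789023133))) = Add(Mul(396689, Rational(1, 140882)), Rational(342210345429450, 2789023133)) = Add(Rational(396689, 140882), Rational(342210345429450, 2789023133)) = Rational(48212384259589381537, 392923157023306)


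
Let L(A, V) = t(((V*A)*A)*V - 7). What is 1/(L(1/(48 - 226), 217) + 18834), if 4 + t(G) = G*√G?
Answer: 85560299051845760/1611101192827421839957 + 422253871992*I*√19411/1611101192827421839957 ≈ 5.3107e-5 + 3.6515e-8*I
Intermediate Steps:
t(G) = -4 + G^(3/2) (t(G) = -4 + G*√G = -4 + G^(3/2))
L(A, V) = -4 + (-7 + A²*V²)^(3/2) (L(A, V) = -4 + (((V*A)*A)*V - 7)^(3/2) = -4 + (((A*V)*A)*V - 7)^(3/2) = -4 + ((V*A²)*V - 7)^(3/2) = -4 + (A²*V² - 7)^(3/2) = -4 + (-7 + A²*V²)^(3/2))
1/(L(1/(48 - 226), 217) + 18834) = 1/((-4 + (-7 + (1/(48 - 226))²*217²)^(3/2)) + 18834) = 1/((-4 + (-7 + (1/(-178))²*47089)^(3/2)) + 18834) = 1/((-4 + (-7 + (-1/178)²*47089)^(3/2)) + 18834) = 1/((-4 + (-7 + (1/31684)*47089)^(3/2)) + 18834) = 1/((-4 + (-7 + 47089/31684)^(3/2)) + 18834) = 1/((-4 + (-174699/31684)^(3/2)) + 18834) = 1/((-4 - 524097*I*√19411/5639752) + 18834) = 1/(18830 - 524097*I*√19411/5639752)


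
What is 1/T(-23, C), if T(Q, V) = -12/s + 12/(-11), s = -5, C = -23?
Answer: 55/72 ≈ 0.76389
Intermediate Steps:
T(Q, V) = 72/55 (T(Q, V) = -12/(-5) + 12/(-11) = -12*(-1/5) + 12*(-1/11) = 12/5 - 12/11 = 72/55)
1/T(-23, C) = 1/(72/55) = 55/72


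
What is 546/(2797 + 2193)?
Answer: 273/2495 ≈ 0.10942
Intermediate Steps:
546/(2797 + 2193) = 546/4990 = (1/4990)*546 = 273/2495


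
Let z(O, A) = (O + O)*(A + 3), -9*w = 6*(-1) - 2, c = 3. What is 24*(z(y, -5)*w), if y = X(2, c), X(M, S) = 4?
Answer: -1024/3 ≈ -341.33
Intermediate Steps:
w = 8/9 (w = -(6*(-1) - 2)/9 = -(-6 - 2)/9 = -1/9*(-8) = 8/9 ≈ 0.88889)
y = 4
z(O, A) = 2*O*(3 + A) (z(O, A) = (2*O)*(3 + A) = 2*O*(3 + A))
24*(z(y, -5)*w) = 24*((2*4*(3 - 5))*(8/9)) = 24*((2*4*(-2))*(8/9)) = 24*(-16*8/9) = 24*(-128/9) = -1024/3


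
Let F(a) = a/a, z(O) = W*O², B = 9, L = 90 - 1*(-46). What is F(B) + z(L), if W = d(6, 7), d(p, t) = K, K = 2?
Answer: 36993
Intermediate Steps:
d(p, t) = 2
L = 136 (L = 90 + 46 = 136)
W = 2
z(O) = 2*O²
F(a) = 1
F(B) + z(L) = 1 + 2*136² = 1 + 2*18496 = 1 + 36992 = 36993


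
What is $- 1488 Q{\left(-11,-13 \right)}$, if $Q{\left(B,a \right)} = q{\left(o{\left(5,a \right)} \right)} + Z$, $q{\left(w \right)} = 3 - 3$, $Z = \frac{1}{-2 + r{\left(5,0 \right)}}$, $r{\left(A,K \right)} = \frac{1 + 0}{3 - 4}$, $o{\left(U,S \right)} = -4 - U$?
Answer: $496$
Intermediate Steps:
$r{\left(A,K \right)} = -1$ ($r{\left(A,K \right)} = 1 \frac{1}{-1} = 1 \left(-1\right) = -1$)
$Z = - \frac{1}{3}$ ($Z = \frac{1}{-2 - 1} = \frac{1}{-3} = - \frac{1}{3} \approx -0.33333$)
$q{\left(w \right)} = 0$ ($q{\left(w \right)} = 3 - 3 = 0$)
$Q{\left(B,a \right)} = - \frac{1}{3}$ ($Q{\left(B,a \right)} = 0 - \frac{1}{3} = - \frac{1}{3}$)
$- 1488 Q{\left(-11,-13 \right)} = \left(-1488\right) \left(- \frac{1}{3}\right) = 496$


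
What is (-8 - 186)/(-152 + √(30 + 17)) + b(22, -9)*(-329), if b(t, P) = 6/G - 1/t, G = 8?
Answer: -233860871/1014508 + 194*√47/23057 ≈ -230.46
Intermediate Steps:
b(t, P) = ¾ - 1/t (b(t, P) = 6/8 - 1/t = 6*(⅛) - 1/t = ¾ - 1/t)
(-8 - 186)/(-152 + √(30 + 17)) + b(22, -9)*(-329) = (-8 - 186)/(-152 + √(30 + 17)) + (¾ - 1/22)*(-329) = -194/(-152 + √47) + (¾ - 1*1/22)*(-329) = -194/(-152 + √47) + (¾ - 1/22)*(-329) = -194/(-152 + √47) + (31/44)*(-329) = -194/(-152 + √47) - 10199/44 = -10199/44 - 194/(-152 + √47)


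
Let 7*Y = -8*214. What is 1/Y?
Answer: -7/1712 ≈ -0.0040888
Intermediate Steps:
Y = -1712/7 (Y = (-8*214)/7 = (⅐)*(-1712) = -1712/7 ≈ -244.57)
1/Y = 1/(-1712/7) = -7/1712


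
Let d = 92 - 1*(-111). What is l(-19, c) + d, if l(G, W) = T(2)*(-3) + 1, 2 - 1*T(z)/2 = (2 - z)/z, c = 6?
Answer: 192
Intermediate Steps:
T(z) = 4 - 2*(2 - z)/z
l(G, W) = -11 (l(G, W) = (6 - 4/2)*(-3) + 1 = (6 - 4*½)*(-3) + 1 = (6 - 2)*(-3) + 1 = 4*(-3) + 1 = -12 + 1 = -11)
d = 203 (d = 92 + 111 = 203)
l(-19, c) + d = -11 + 203 = 192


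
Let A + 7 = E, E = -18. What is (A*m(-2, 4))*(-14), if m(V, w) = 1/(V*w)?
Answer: -175/4 ≈ -43.750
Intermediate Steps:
m(V, w) = 1/(V*w)
A = -25 (A = -7 - 18 = -25)
(A*m(-2, 4))*(-14) = -25/((-2)*4)*(-14) = -(-25)/(2*4)*(-14) = -25*(-⅛)*(-14) = (25/8)*(-14) = -175/4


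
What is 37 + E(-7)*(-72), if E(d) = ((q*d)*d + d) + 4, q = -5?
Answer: 17893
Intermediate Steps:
E(d) = 4 + d - 5*d² (E(d) = ((-5*d)*d + d) + 4 = (-5*d² + d) + 4 = (d - 5*d²) + 4 = 4 + d - 5*d²)
37 + E(-7)*(-72) = 37 + (4 - 7 - 5*(-7)²)*(-72) = 37 + (4 - 7 - 5*49)*(-72) = 37 + (4 - 7 - 245)*(-72) = 37 - 248*(-72) = 37 + 17856 = 17893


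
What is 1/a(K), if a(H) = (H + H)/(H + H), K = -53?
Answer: 1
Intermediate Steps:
a(H) = 1 (a(H) = (2*H)/((2*H)) = (2*H)*(1/(2*H)) = 1)
1/a(K) = 1/1 = 1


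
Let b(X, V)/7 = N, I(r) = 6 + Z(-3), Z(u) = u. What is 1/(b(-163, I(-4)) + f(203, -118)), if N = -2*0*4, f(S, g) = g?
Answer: -1/118 ≈ -0.0084746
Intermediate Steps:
I(r) = 3 (I(r) = 6 - 3 = 3)
N = 0 (N = 0*4 = 0)
b(X, V) = 0 (b(X, V) = 7*0 = 0)
1/(b(-163, I(-4)) + f(203, -118)) = 1/(0 - 118) = 1/(-118) = -1/118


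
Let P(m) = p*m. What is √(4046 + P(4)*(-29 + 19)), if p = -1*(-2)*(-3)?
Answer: √4286 ≈ 65.468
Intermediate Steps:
p = -6 (p = -(-2)*(-3) = -1*6 = -6)
P(m) = -6*m
√(4046 + P(4)*(-29 + 19)) = √(4046 + (-6*4)*(-29 + 19)) = √(4046 - 24*(-10)) = √(4046 + 240) = √4286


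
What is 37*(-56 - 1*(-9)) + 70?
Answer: -1669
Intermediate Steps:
37*(-56 - 1*(-9)) + 70 = 37*(-56 + 9) + 70 = 37*(-47) + 70 = -1739 + 70 = -1669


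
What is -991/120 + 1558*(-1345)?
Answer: -251462191/120 ≈ -2.0955e+6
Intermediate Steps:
-991/120 + 1558*(-1345) = -991*1/120 - 2095510 = -991/120 - 2095510 = -251462191/120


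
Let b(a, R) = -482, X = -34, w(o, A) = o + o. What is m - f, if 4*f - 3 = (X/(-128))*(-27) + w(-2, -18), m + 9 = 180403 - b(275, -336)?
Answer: 46304779/256 ≈ 1.8088e+5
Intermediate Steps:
w(o, A) = 2*o
m = 180876 (m = -9 + (180403 - 1*(-482)) = -9 + (180403 + 482) = -9 + 180885 = 180876)
f = -523/256 (f = ¾ + (-34/(-128)*(-27) + 2*(-2))/4 = ¾ + (-34*(-1/128)*(-27) - 4)/4 = ¾ + ((17/64)*(-27) - 4)/4 = ¾ + (-459/64 - 4)/4 = ¾ + (¼)*(-715/64) = ¾ - 715/256 = -523/256 ≈ -2.0430)
m - f = 180876 - 1*(-523/256) = 180876 + 523/256 = 46304779/256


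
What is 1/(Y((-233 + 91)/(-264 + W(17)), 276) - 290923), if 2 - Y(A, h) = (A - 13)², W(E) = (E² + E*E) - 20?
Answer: -21609/6290440213 ≈ -3.4352e-6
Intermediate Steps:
W(E) = -20 + 2*E² (W(E) = (E² + E²) - 20 = 2*E² - 20 = -20 + 2*E²)
Y(A, h) = 2 - (-13 + A)² (Y(A, h) = 2 - (A - 13)² = 2 - (-13 + A)²)
1/(Y((-233 + 91)/(-264 + W(17)), 276) - 290923) = 1/((2 - (-13 + (-233 + 91)/(-264 + (-20 + 2*17²)))²) - 290923) = 1/((2 - (-13 - 142/(-264 + (-20 + 2*289)))²) - 290923) = 1/((2 - (-13 - 142/(-264 + (-20 + 578)))²) - 290923) = 1/((2 - (-13 - 142/(-264 + 558))²) - 290923) = 1/((2 - (-13 - 142/294)²) - 290923) = 1/((2 - (-13 - 142*1/294)²) - 290923) = 1/((2 - (-13 - 71/147)²) - 290923) = 1/((2 - (-1982/147)²) - 290923) = 1/((2 - 1*3928324/21609) - 290923) = 1/((2 - 3928324/21609) - 290923) = 1/(-3885106/21609 - 290923) = 1/(-6290440213/21609) = -21609/6290440213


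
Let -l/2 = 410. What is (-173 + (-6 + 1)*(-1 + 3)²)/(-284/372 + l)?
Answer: 17949/76331 ≈ 0.23515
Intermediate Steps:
l = -820 (l = -2*410 = -820)
(-173 + (-6 + 1)*(-1 + 3)²)/(-284/372 + l) = (-173 + (-6 + 1)*(-1 + 3)²)/(-284/372 - 820) = (-173 - 5*2²)/(-284*1/372 - 820) = (-173 - 5*4)/(-71/93 - 820) = (-173 - 20)/(-76331/93) = -193*(-93/76331) = 17949/76331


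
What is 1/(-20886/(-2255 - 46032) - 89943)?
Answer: -48287/4343056755 ≈ -1.1118e-5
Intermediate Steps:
1/(-20886/(-2255 - 46032) - 89943) = 1/(-20886/(-48287) - 89943) = 1/(-20886*(-1/48287) - 89943) = 1/(20886/48287 - 89943) = 1/(-4343056755/48287) = -48287/4343056755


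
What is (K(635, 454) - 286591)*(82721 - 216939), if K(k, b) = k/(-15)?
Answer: 115414058200/3 ≈ 3.8471e+10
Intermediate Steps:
K(k, b) = -k/15 (K(k, b) = k*(-1/15) = -k/15)
(K(635, 454) - 286591)*(82721 - 216939) = (-1/15*635 - 286591)*(82721 - 216939) = (-127/3 - 286591)*(-134218) = -859900/3*(-134218) = 115414058200/3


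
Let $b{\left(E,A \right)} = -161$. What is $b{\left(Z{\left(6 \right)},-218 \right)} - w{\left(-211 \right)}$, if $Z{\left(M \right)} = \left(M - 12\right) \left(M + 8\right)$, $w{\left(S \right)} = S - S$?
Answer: $-161$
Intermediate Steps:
$w{\left(S \right)} = 0$
$Z{\left(M \right)} = \left(-12 + M\right) \left(8 + M\right)$
$b{\left(Z{\left(6 \right)},-218 \right)} - w{\left(-211 \right)} = -161 - 0 = -161 + 0 = -161$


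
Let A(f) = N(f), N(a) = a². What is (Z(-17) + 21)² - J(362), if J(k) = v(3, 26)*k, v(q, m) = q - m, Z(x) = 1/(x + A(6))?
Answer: 3165686/361 ≈ 8769.2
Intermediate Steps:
A(f) = f²
Z(x) = 1/(36 + x) (Z(x) = 1/(x + 6²) = 1/(x + 36) = 1/(36 + x))
J(k) = -23*k (J(k) = (3 - 1*26)*k = (3 - 26)*k = -23*k)
(Z(-17) + 21)² - J(362) = (1/(36 - 17) + 21)² - (-23)*362 = (1/19 + 21)² - 1*(-8326) = (1/19 + 21)² + 8326 = (400/19)² + 8326 = 160000/361 + 8326 = 3165686/361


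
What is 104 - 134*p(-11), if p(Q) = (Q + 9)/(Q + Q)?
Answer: 1010/11 ≈ 91.818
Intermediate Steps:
p(Q) = (9 + Q)/(2*Q) (p(Q) = (9 + Q)/((2*Q)) = (9 + Q)*(1/(2*Q)) = (9 + Q)/(2*Q))
104 - 134*p(-11) = 104 - 67*(9 - 11)/(-11) = 104 - 67*(-1)*(-2)/11 = 104 - 134*1/11 = 104 - 134/11 = 1010/11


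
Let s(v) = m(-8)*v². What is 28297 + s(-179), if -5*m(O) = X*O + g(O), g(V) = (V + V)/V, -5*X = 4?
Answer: -638297/25 ≈ -25532.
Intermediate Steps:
X = -⅘ (X = -⅕*4 = -⅘ ≈ -0.80000)
g(V) = 2 (g(V) = (2*V)/V = 2)
m(O) = -⅖ + 4*O/25 (m(O) = -(-4*O/5 + 2)/5 = -(2 - 4*O/5)/5 = -⅖ + 4*O/25)
s(v) = -42*v²/25 (s(v) = (-⅖ + (4/25)*(-8))*v² = (-⅖ - 32/25)*v² = -42*v²/25)
28297 + s(-179) = 28297 - 42/25*(-179)² = 28297 - 42/25*32041 = 28297 - 1345722/25 = -638297/25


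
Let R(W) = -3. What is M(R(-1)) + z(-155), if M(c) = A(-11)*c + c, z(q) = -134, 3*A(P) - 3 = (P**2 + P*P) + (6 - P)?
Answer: -399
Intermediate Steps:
A(P) = 3 - P/3 + 2*P**2/3 (A(P) = 1 + ((P**2 + P*P) + (6 - P))/3 = 1 + ((P**2 + P**2) + (6 - P))/3 = 1 + (2*P**2 + (6 - P))/3 = 1 + (6 - P + 2*P**2)/3 = 1 + (2 - P/3 + 2*P**2/3) = 3 - P/3 + 2*P**2/3)
M(c) = 265*c/3 (M(c) = (3 - 1/3*(-11) + (2/3)*(-11)**2)*c + c = (3 + 11/3 + (2/3)*121)*c + c = (3 + 11/3 + 242/3)*c + c = 262*c/3 + c = 265*c/3)
M(R(-1)) + z(-155) = (265/3)*(-3) - 134 = -265 - 134 = -399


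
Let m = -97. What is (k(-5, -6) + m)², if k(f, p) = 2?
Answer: 9025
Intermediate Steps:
(k(-5, -6) + m)² = (2 - 97)² = (-95)² = 9025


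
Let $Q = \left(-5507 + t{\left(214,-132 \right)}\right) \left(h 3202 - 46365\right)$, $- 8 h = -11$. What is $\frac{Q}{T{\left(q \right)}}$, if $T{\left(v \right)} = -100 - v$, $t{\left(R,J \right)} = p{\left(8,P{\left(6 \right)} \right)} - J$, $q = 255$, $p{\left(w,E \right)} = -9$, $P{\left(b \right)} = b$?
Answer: $- \frac{225924754}{355} \approx -6.3641 \cdot 10^{5}$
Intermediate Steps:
$h = \frac{11}{8}$ ($h = \left(- \frac{1}{8}\right) \left(-11\right) = \frac{11}{8} \approx 1.375$)
$t{\left(R,J \right)} = -9 - J$
$Q = 225924754$ ($Q = \left(-5507 - -123\right) \left(\frac{11}{8} \cdot 3202 - 46365\right) = \left(-5507 + \left(-9 + 132\right)\right) \left(\frac{17611}{4} - 46365\right) = \left(-5507 + 123\right) \left(- \frac{167849}{4}\right) = \left(-5384\right) \left(- \frac{167849}{4}\right) = 225924754$)
$\frac{Q}{T{\left(q \right)}} = \frac{225924754}{-100 - 255} = \frac{225924754}{-355} = 225924754 \left(- \frac{1}{355}\right) = - \frac{225924754}{355}$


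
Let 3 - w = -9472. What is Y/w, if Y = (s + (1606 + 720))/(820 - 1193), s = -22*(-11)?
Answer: -2568/3534175 ≈ -0.00072662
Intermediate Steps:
w = 9475 (w = 3 - 1*(-9472) = 3 + 9472 = 9475)
s = 242
Y = -2568/373 (Y = (242 + (1606 + 720))/(820 - 1193) = (242 + 2326)/(-373) = 2568*(-1/373) = -2568/373 ≈ -6.8847)
Y/w = -2568/373/9475 = -2568/373*1/9475 = -2568/3534175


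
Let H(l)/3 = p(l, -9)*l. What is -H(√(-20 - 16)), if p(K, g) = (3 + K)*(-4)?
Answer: -432 + 216*I ≈ -432.0 + 216.0*I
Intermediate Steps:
p(K, g) = -12 - 4*K
H(l) = 3*l*(-12 - 4*l) (H(l) = 3*((-12 - 4*l)*l) = 3*(l*(-12 - 4*l)) = 3*l*(-12 - 4*l))
-H(√(-20 - 16)) = -(-12)*√(-20 - 16)*(3 + √(-20 - 16)) = -(-12)*√(-36)*(3 + √(-36)) = -(-12)*6*I*(3 + 6*I) = -(-72)*I*(3 + 6*I) = 72*I*(3 + 6*I)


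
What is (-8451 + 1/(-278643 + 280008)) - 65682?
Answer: -101191544/1365 ≈ -74133.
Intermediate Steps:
(-8451 + 1/(-278643 + 280008)) - 65682 = (-8451 + 1/1365) - 65682 = -11535614/1365 - 65682 = -101191544/1365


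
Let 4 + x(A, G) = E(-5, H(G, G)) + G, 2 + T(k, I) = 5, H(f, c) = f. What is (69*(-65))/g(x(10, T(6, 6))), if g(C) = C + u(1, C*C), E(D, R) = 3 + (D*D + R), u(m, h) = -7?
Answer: -195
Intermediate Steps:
T(k, I) = 3 (T(k, I) = -2 + 5 = 3)
E(D, R) = 3 + R + D² (E(D, R) = 3 + (D² + R) = 3 + (R + D²) = 3 + R + D²)
x(A, G) = 24 + 2*G (x(A, G) = -4 + ((3 + G + (-5)²) + G) = -4 + ((3 + G + 25) + G) = -4 + ((28 + G) + G) = -4 + (28 + 2*G) = 24 + 2*G)
g(C) = -7 + C (g(C) = C - 7 = -7 + C)
(69*(-65))/g(x(10, T(6, 6))) = (69*(-65))/(-7 + (24 + 2*3)) = -4485/(-7 + (24 + 6)) = -4485/(-7 + 30) = -4485/23 = -4485*1/23 = -195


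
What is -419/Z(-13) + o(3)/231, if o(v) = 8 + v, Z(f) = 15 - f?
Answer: -179/12 ≈ -14.917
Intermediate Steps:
-419/Z(-13) + o(3)/231 = -419/(15 - 1*(-13)) + (8 + 3)/231 = -419/(15 + 13) + 11*(1/231) = -419/28 + 1/21 = -179/12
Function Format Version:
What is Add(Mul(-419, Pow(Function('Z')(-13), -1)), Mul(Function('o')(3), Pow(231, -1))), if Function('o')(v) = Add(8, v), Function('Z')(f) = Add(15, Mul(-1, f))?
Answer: Rational(-179, 12) ≈ -14.917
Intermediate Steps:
Add(Mul(-419, Pow(Function('Z')(-13), -1)), Mul(Function('o')(3), Pow(231, -1))) = Add(Mul(-419, Pow(Add(15, Mul(-1, -13)), -1)), Mul(Add(8, 3), Pow(231, -1))) = Add(Mul(-419, Pow(Add(15, 13), -1)), Mul(11, Rational(1, 231))) = Add(Mul(-419, Pow(28, -1)), Rational(1, 21)) = Add(Mul(-419, Rational(1, 28)), Rational(1, 21)) = Add(Rational(-419, 28), Rational(1, 21)) = Rational(-179, 12)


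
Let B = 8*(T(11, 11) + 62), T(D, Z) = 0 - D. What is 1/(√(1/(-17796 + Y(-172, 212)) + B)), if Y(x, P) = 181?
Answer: √126597578185/7186919 ≈ 0.049507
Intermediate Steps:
T(D, Z) = -D
B = 408 (B = 8*(-1*11 + 62) = 8*(-11 + 62) = 8*51 = 408)
1/(√(1/(-17796 + Y(-172, 212)) + B)) = 1/(√(1/(-17796 + 181) + 408)) = 1/(√(1/(-17615) + 408)) = 1/(√(-1/17615 + 408)) = 1/(√(7186919/17615)) = 1/(√126597578185/17615) = √126597578185/7186919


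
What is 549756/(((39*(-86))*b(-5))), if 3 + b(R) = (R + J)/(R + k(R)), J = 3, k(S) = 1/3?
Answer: 106897/1677 ≈ 63.743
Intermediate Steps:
k(S) = ⅓
b(R) = -3 + (3 + R)/(⅓ + R) (b(R) = -3 + (R + 3)/(R + ⅓) = -3 + (3 + R)/(⅓ + R))
549756/(((39*(-86))*b(-5))) = 549756/(((39*(-86))*(6*(1 - 1*(-5))/(1 + 3*(-5))))) = 549756/((-20124*(1 + 5)/(1 - 15))) = 549756/((-20124*6/(-14))) = 549756/((-20124*(-1)*6/14)) = 549756/((-3354*(-18/7))) = 549756/(60372/7) = 549756*(7/60372) = 106897/1677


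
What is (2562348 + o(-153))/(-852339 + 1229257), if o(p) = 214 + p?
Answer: 2562409/376918 ≈ 6.7983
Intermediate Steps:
(2562348 + o(-153))/(-852339 + 1229257) = (2562348 + (214 - 153))/(-852339 + 1229257) = (2562348 + 61)/376918 = 2562409*(1/376918) = 2562409/376918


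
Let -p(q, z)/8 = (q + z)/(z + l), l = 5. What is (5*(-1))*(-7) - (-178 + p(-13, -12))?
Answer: 1691/7 ≈ 241.57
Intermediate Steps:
p(q, z) = -8*(q + z)/(5 + z) (p(q, z) = -8*(q + z)/(z + 5) = -8*(q + z)/(5 + z))
(5*(-1))*(-7) - (-178 + p(-13, -12)) = (5*(-1))*(-7) - (-178 + 8*(-1*(-13) - 1*(-12))/(5 - 12)) = -5*(-7) - (-178 + 8*(13 + 12)/(-7)) = 35 - (-178 + 8*(-⅐)*25) = 35 - (-178 - 200/7) = 35 - 1*(-1446/7) = 35 + 1446/7 = 1691/7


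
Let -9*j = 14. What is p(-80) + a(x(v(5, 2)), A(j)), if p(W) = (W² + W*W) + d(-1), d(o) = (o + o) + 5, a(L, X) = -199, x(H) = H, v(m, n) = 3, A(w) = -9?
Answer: 12604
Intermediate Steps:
j = -14/9 (j = -⅑*14 = -14/9 ≈ -1.5556)
d(o) = 5 + 2*o (d(o) = 2*o + 5 = 5 + 2*o)
p(W) = 3 + 2*W² (p(W) = (W² + W*W) + (5 + 2*(-1)) = (W² + W²) + (5 - 2) = 2*W² + 3 = 3 + 2*W²)
p(-80) + a(x(v(5, 2)), A(j)) = (3 + 2*(-80)²) - 199 = (3 + 2*6400) - 199 = (3 + 12800) - 199 = 12803 - 199 = 12604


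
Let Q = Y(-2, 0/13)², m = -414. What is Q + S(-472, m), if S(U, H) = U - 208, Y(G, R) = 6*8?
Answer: 1624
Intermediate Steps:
Y(G, R) = 48
Q = 2304 (Q = 48² = 2304)
S(U, H) = -208 + U
Q + S(-472, m) = 2304 + (-208 - 472) = 2304 - 680 = 1624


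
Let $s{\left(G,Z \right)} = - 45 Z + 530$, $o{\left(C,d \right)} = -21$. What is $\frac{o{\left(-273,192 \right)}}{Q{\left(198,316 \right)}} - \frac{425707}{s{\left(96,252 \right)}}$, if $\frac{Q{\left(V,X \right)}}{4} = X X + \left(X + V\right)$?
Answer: $\frac{148619669}{3773912} \approx 39.381$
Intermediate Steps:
$s{\left(G,Z \right)} = 530 - 45 Z$
$Q{\left(V,X \right)} = 4 V + 4 X + 4 X^{2}$ ($Q{\left(V,X \right)} = 4 \left(X X + \left(X + V\right)\right) = 4 \left(X^{2} + \left(V + X\right)\right) = 4 \left(V + X + X^{2}\right) = 4 V + 4 X + 4 X^{2}$)
$\frac{o{\left(-273,192 \right)}}{Q{\left(198,316 \right)}} - \frac{425707}{s{\left(96,252 \right)}} = - \frac{21}{4 \cdot 198 + 4 \cdot 316 + 4 \cdot 316^{2}} - \frac{425707}{530 - 11340} = - \frac{21}{792 + 1264 + 4 \cdot 99856} - \frac{425707}{530 - 11340} = - \frac{21}{792 + 1264 + 399424} - \frac{425707}{-10810} = - \frac{21}{401480} - - \frac{18509}{470} = \left(-21\right) \frac{1}{401480} + \frac{18509}{470} = - \frac{21}{401480} + \frac{18509}{470} = \frac{148619669}{3773912}$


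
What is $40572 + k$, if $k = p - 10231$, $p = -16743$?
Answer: $13598$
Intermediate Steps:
$k = -26974$ ($k = -16743 - 10231 = -26974$)
$40572 + k = 40572 - 26974 = 13598$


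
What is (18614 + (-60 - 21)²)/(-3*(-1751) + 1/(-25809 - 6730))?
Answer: 819169325/170927366 ≈ 4.7925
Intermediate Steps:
(18614 + (-60 - 21)²)/(-3*(-1751) + 1/(-25809 - 6730)) = (18614 + (-81)²)/(5253 + 1/(-32539)) = (18614 + 6561)/(5253 - 1/32539) = 25175/(170927366/32539) = 25175*(32539/170927366) = 819169325/170927366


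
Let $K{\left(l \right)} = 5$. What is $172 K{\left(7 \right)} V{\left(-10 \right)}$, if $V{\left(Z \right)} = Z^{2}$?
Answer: $86000$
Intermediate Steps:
$172 K{\left(7 \right)} V{\left(-10 \right)} = 172 \cdot 5 \left(-10\right)^{2} = 860 \cdot 100 = 86000$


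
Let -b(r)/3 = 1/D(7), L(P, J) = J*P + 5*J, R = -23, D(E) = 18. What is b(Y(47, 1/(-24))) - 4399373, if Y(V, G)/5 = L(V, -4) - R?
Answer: -26396239/6 ≈ -4.3994e+6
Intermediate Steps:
L(P, J) = 5*J + J*P
Y(V, G) = 15 - 20*V (Y(V, G) = 5*(-4*(5 + V) - 1*(-23)) = 5*((-20 - 4*V) + 23) = 5*(3 - 4*V) = 15 - 20*V)
b(r) = -1/6 (b(r) = -3/18 = -3*1/18 = -1/6)
b(Y(47, 1/(-24))) - 4399373 = -1/6 - 4399373 = -26396239/6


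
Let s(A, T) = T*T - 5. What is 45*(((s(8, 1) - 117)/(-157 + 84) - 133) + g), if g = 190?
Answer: 192690/73 ≈ 2639.6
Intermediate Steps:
s(A, T) = -5 + T² (s(A, T) = T² - 5 = -5 + T²)
45*(((s(8, 1) - 117)/(-157 + 84) - 133) + g) = 45*((((-5 + 1²) - 117)/(-157 + 84) - 133) + 190) = 45*((((-5 + 1) - 117)/(-73) - 133) + 190) = 45*(((-4 - 117)*(-1/73) - 133) + 190) = 45*((-121*(-1/73) - 133) + 190) = 45*((121/73 - 133) + 190) = 45*(-9588/73 + 190) = 45*(4282/73) = 192690/73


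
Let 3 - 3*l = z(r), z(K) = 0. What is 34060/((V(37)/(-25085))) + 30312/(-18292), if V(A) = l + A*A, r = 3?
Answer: -390715917416/626501 ≈ -6.2365e+5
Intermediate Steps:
l = 1 (l = 1 - 1/3*0 = 1 + 0 = 1)
V(A) = 1 + A**2 (V(A) = 1 + A*A = 1 + A**2)
34060/((V(37)/(-25085))) + 30312/(-18292) = 34060/(((1 + 37**2)/(-25085))) + 30312/(-18292) = 34060/(((1 + 1369)*(-1/25085))) + 30312*(-1/18292) = 34060/((1370*(-1/25085))) - 7578/4573 = 34060/(-274/5017) - 7578/4573 = 34060*(-5017/274) - 7578/4573 = -85439510/137 - 7578/4573 = -390715917416/626501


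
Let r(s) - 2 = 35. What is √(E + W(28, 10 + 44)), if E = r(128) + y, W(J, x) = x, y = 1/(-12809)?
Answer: √14930400962/12809 ≈ 9.5394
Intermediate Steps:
y = -1/12809 ≈ -7.8070e-5
r(s) = 37 (r(s) = 2 + 35 = 37)
E = 473932/12809 (E = 37 - 1/12809 = 473932/12809 ≈ 37.000)
√(E + W(28, 10 + 44)) = √(473932/12809 + (10 + 44)) = √(473932/12809 + 54) = √(1165618/12809) = √14930400962/12809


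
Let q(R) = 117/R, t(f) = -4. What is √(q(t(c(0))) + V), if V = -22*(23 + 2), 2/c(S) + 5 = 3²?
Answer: I*√2317/2 ≈ 24.068*I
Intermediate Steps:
c(S) = ½ (c(S) = 2/(-5 + 3²) = 2/(-5 + 9) = 2/4 = 2*(¼) = ½)
V = -550 (V = -22*25 = -550)
√(q(t(c(0))) + V) = √(117/(-4) - 550) = √(117*(-¼) - 550) = √(-117/4 - 550) = √(-2317/4) = I*√2317/2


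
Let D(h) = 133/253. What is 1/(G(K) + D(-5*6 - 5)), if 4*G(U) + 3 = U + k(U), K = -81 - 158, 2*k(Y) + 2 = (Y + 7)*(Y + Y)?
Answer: 1012/13967397 ≈ 7.2454e-5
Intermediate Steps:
k(Y) = -1 + Y*(7 + Y) (k(Y) = -1 + ((Y + 7)*(Y + Y))/2 = -1 + ((7 + Y)*(2*Y))/2 = -1 + (2*Y*(7 + Y))/2 = -1 + Y*(7 + Y))
K = -239
D(h) = 133/253 (D(h) = 133*(1/253) = 133/253)
G(U) = -1 + 2*U + U²/4 (G(U) = -¾ + (U + (-1 + U² + 7*U))/4 = -¾ + (-1 + U² + 8*U)/4 = -¾ + (-¼ + 2*U + U²/4) = -1 + 2*U + U²/4)
1/(G(K) + D(-5*6 - 5)) = 1/((-1 + 2*(-239) + (¼)*(-239)²) + 133/253) = 1/((-1 - 478 + (¼)*57121) + 133/253) = 1/((-1 - 478 + 57121/4) + 133/253) = 1/(55205/4 + 133/253) = 1/(13967397/1012) = 1012/13967397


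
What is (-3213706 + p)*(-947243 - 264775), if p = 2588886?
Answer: 757293086760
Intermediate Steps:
(-3213706 + p)*(-947243 - 264775) = (-3213706 + 2588886)*(-947243 - 264775) = -624820*(-1212018) = 757293086760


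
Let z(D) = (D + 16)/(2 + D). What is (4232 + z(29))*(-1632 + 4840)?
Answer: 421008296/31 ≈ 1.3581e+7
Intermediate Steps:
z(D) = (16 + D)/(2 + D)
(4232 + z(29))*(-1632 + 4840) = (4232 + (16 + 29)/(2 + 29))*(-1632 + 4840) = (4232 + 45/31)*3208 = (131237/31)*3208 = 421008296/31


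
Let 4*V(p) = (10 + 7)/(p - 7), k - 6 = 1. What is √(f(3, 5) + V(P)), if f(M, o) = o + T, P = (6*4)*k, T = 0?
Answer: √521157/322 ≈ 2.2420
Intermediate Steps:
k = 7 (k = 6 + 1 = 7)
P = 168 (P = (6*4)*7 = 24*7 = 168)
f(M, o) = o (f(M, o) = o + 0 = o)
V(p) = 17/(4*(-7 + p)) (V(p) = ((10 + 7)/(p - 7))/4 = (17/(-7 + p))/4 = 17/(4*(-7 + p)))
√(f(3, 5) + V(P)) = √(5 + 17/(4*(-7 + 168))) = √(5 + (17/4)/161) = √(5 + (17/4)*(1/161)) = √(5 + 17/644) = √(3237/644) = √521157/322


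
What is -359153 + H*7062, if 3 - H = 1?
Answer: -345029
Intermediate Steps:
H = 2 (H = 3 - 1*1 = 3 - 1 = 2)
-359153 + H*7062 = -359153 + 2*7062 = -359153 + 14124 = -345029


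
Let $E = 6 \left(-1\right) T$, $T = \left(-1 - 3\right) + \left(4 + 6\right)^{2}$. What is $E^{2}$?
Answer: $331776$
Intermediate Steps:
$T = 96$ ($T = -4 + 10^{2} = -4 + 100 = 96$)
$E = -576$ ($E = 6 \left(-1\right) 96 = \left(-6\right) 96 = -576$)
$E^{2} = \left(-576\right)^{2} = 331776$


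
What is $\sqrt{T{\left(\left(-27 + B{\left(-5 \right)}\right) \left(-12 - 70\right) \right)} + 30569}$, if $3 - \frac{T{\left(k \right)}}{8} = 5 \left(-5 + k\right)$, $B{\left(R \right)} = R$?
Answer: $i \sqrt{74167} \approx 272.34 i$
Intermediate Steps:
$T{\left(k \right)} = 224 - 40 k$ ($T{\left(k \right)} = 24 - 8 \cdot 5 \left(-5 + k\right) = 24 - 8 \left(-25 + 5 k\right) = 24 - \left(-200 + 40 k\right) = 224 - 40 k$)
$\sqrt{T{\left(\left(-27 + B{\left(-5 \right)}\right) \left(-12 - 70\right) \right)} + 30569} = \sqrt{\left(224 - 40 \left(-27 - 5\right) \left(-12 - 70\right)\right) + 30569} = \sqrt{\left(224 - 40 \left(\left(-32\right) \left(-82\right)\right)\right) + 30569} = \sqrt{\left(224 - 104960\right) + 30569} = \sqrt{-104736 + 30569} = \sqrt{-74167} = i \sqrt{74167}$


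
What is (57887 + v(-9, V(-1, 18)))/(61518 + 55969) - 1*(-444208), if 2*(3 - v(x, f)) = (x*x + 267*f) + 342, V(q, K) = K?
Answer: 6139849479/13822 ≈ 4.4421e+5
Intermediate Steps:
v(x, f) = -168 - 267*f/2 - x**2/2 (v(x, f) = 3 - ((x*x + 267*f) + 342)/2 = 3 - ((x**2 + 267*f) + 342)/2 = 3 - (342 + x**2 + 267*f)/2 = 3 + (-171 - 267*f/2 - x**2/2) = -168 - 267*f/2 - x**2/2)
(57887 + v(-9, V(-1, 18)))/(61518 + 55969) - 1*(-444208) = (57887 + (-168 - 267/2*18 - 1/2*(-9)**2))/(61518 + 55969) - 1*(-444208) = (57887 + (-168 - 2403 - 1/2*81))/117487 + 444208 = (57887 + (-168 - 2403 - 81/2))*(1/117487) + 444208 = (57887 - 5223/2)*(1/117487) + 444208 = (110551/2)*(1/117487) + 444208 = 6503/13822 + 444208 = 6139849479/13822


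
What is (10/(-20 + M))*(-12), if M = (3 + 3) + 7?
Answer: 120/7 ≈ 17.143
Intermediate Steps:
M = 13 (M = 6 + 7 = 13)
(10/(-20 + M))*(-12) = (10/(-20 + 13))*(-12) = (10/(-7))*(-12) = (10*(-⅐))*(-12) = -10/7*(-12) = 120/7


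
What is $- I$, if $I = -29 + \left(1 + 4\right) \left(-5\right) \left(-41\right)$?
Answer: $-996$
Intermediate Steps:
$I = 996$ ($I = -29 + 5 \left(-5\right) \left(-41\right) = -29 - -1025 = -29 + 1025 = 996$)
$- I = \left(-1\right) 996 = -996$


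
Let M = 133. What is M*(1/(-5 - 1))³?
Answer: -133/216 ≈ -0.61574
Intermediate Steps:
M*(1/(-5 - 1))³ = 133*(1/(-5 - 1))³ = 133*(1/(-6))³ = 133*(-⅙)³ = 133*(-1/216) = -133/216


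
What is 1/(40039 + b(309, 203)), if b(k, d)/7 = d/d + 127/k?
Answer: 309/12375103 ≈ 2.4969e-5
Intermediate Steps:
b(k, d) = 7 + 889/k (b(k, d) = 7*(d/d + 127/k) = 7*(1 + 127/k) = 7 + 889/k)
1/(40039 + b(309, 203)) = 1/(40039 + (7 + 889/309)) = 1/(40039 + 3052/309) = 1/(12375103/309) = 309/12375103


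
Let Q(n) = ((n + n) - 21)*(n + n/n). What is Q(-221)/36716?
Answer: 25465/9179 ≈ 2.7743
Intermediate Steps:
Q(n) = (1 + n)*(-21 + 2*n) (Q(n) = (2*n - 21)*(n + 1) = (-21 + 2*n)*(1 + n) = (1 + n)*(-21 + 2*n))
Q(-221)/36716 = (-21 - 19*(-221) + 2*(-221)²)/36716 = (-21 + 4199 + 2*48841)*(1/36716) = (-21 + 4199 + 97682)*(1/36716) = 101860*(1/36716) = 25465/9179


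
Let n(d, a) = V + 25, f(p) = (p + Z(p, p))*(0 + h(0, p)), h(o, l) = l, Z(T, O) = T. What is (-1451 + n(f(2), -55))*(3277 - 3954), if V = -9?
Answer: 971495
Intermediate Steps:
f(p) = 2*p² (f(p) = (p + p)*(0 + p) = (2*p)*p = 2*p²)
n(d, a) = 16 (n(d, a) = -9 + 25 = 16)
(-1451 + n(f(2), -55))*(3277 - 3954) = (-1451 + 16)*(3277 - 3954) = -1435*(-677) = 971495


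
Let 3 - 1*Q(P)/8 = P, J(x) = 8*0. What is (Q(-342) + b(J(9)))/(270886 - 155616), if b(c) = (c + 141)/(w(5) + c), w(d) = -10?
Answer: 27459/1152700 ≈ 0.023821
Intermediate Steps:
J(x) = 0
Q(P) = 24 - 8*P
b(c) = (141 + c)/(-10 + c) (b(c) = (c + 141)/(-10 + c) = (141 + c)/(-10 + c))
(Q(-342) + b(J(9)))/(270886 - 155616) = ((24 - 8*(-342)) + (141 + 0)/(-10 + 0))/(270886 - 155616) = ((24 + 2736) + 141/(-10))/115270 = (2760 - ⅒*141)*(1/115270) = (2760 - 141/10)*(1/115270) = (27459/10)*(1/115270) = 27459/1152700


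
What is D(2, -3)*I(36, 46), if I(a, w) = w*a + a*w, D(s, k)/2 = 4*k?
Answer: -79488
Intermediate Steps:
D(s, k) = 8*k (D(s, k) = 2*(4*k) = 8*k)
I(a, w) = 2*a*w (I(a, w) = a*w + a*w = 2*a*w)
D(2, -3)*I(36, 46) = (8*(-3))*(2*36*46) = -24*3312 = -79488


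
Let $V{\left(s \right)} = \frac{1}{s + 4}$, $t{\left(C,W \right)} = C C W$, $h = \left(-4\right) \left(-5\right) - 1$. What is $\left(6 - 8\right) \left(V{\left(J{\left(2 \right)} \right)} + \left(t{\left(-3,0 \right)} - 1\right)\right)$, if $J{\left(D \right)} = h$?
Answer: $\frac{44}{23} \approx 1.913$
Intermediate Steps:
$h = 19$ ($h = 20 - 1 = 19$)
$t{\left(C,W \right)} = W C^{2}$ ($t{\left(C,W \right)} = C^{2} W = W C^{2}$)
$J{\left(D \right)} = 19$
$V{\left(s \right)} = \frac{1}{4 + s}$
$\left(6 - 8\right) \left(V{\left(J{\left(2 \right)} \right)} + \left(t{\left(-3,0 \right)} - 1\right)\right) = \left(6 - 8\right) \left(\frac{1}{4 + 19} + \left(0 \left(-3\right)^{2} - 1\right)\right) = \left(6 - 8\right) \left(\frac{1}{23} + \left(0 \cdot 9 - 1\right)\right) = - 2 \left(\frac{1}{23} + \left(0 - 1\right)\right) = - 2 \left(\frac{1}{23} - 1\right) = \left(-2\right) \left(- \frac{22}{23}\right) = \frac{44}{23}$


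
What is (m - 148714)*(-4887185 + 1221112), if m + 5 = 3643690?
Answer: -12812818818883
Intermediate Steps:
m = 3643685 (m = -5 + 3643690 = 3643685)
(m - 148714)*(-4887185 + 1221112) = (3643685 - 148714)*(-4887185 + 1221112) = 3494971*(-3666073) = -12812818818883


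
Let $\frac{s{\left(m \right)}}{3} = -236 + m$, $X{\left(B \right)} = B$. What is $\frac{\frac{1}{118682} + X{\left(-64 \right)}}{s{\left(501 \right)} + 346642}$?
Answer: $- \frac{7595647}{41234518034} \approx -0.00018421$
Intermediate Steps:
$s{\left(m \right)} = -708 + 3 m$ ($s{\left(m \right)} = 3 \left(-236 + m\right) = -708 + 3 m$)
$\frac{\frac{1}{118682} + X{\left(-64 \right)}}{s{\left(501 \right)} + 346642} = \frac{\frac{1}{118682} - 64}{\left(-708 + 3 \cdot 501\right) + 346642} = \frac{\frac{1}{118682} - 64}{\left(-708 + 1503\right) + 346642} = - \frac{7595647}{118682 \left(795 + 346642\right)} = - \frac{7595647}{118682 \cdot 347437} = \left(- \frac{7595647}{118682}\right) \frac{1}{347437} = - \frac{7595647}{41234518034}$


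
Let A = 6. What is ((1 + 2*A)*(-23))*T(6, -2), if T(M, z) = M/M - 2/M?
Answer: -598/3 ≈ -199.33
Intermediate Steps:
T(M, z) = 1 - 2/M
((1 + 2*A)*(-23))*T(6, -2) = ((1 + 2*6)*(-23))*((-2 + 6)/6) = ((1 + 12)*(-23))*((1/6)*4) = (13*(-23))*(2/3) = -299*2/3 = -598/3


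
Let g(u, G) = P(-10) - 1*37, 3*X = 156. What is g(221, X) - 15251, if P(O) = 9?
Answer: -15279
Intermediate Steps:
X = 52 (X = (1/3)*156 = 52)
g(u, G) = -28 (g(u, G) = 9 - 1*37 = 9 - 37 = -28)
g(221, X) - 15251 = -28 - 15251 = -15279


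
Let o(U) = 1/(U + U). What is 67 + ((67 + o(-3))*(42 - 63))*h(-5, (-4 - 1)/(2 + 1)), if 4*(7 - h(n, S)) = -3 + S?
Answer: -136739/12 ≈ -11395.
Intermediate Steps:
o(U) = 1/(2*U)
h(n, S) = 31/4 - S/4 (h(n, S) = 7 - (-3 + S)/4 = 7 + (¾ - S/4) = 31/4 - S/4)
67 + ((67 + o(-3))*(42 - 63))*h(-5, (-4 - 1)/(2 + 1)) = 67 + ((67 + (½)/(-3))*(42 - 63))*(31/4 - (-4 - 1)/(4*(2 + 1))) = 67 + ((67 + (½)*(-⅓))*(-21))*(31/4 - (-5)/(4*3)) = 67 + ((67 - ⅙)*(-21))*(31/4 - (-5)/(4*3)) = 67 + ((401/6)*(-21))*(31/4 - ¼*(-5/3)) = 67 - 2807*(31/4 + 5/12)/2 = 67 - 2807/2*49/6 = 67 - 137543/12 = -136739/12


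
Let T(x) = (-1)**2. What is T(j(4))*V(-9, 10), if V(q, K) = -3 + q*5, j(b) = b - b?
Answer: -48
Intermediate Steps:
j(b) = 0
T(x) = 1
V(q, K) = -3 + 5*q
T(j(4))*V(-9, 10) = 1*(-3 + 5*(-9)) = 1*(-3 - 45) = 1*(-48) = -48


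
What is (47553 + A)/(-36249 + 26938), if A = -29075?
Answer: -18478/9311 ≈ -1.9845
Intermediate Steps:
(47553 + A)/(-36249 + 26938) = (47553 - 29075)/(-36249 + 26938) = 18478/(-9311) = 18478*(-1/9311) = -18478/9311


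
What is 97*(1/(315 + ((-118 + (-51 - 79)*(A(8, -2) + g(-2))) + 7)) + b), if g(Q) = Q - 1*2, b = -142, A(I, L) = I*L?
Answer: -38622199/2804 ≈ -13774.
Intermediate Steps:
g(Q) = -2 + Q (g(Q) = Q - 2 = -2 + Q)
97*(1/(315 + ((-118 + (-51 - 79)*(A(8, -2) + g(-2))) + 7)) + b) = 97*(1/(315 + ((-118 + (-51 - 79)*(8*(-2) + (-2 - 2))) + 7)) - 142) = 97*(1/(315 + ((-118 - 130*(-16 - 4)) + 7)) - 142) = 97*(1/(315 + ((-118 - 130*(-20)) + 7)) - 142) = 97*(1/(315 + ((-118 + 2600) + 7)) - 142) = 97*(1/(315 + (2482 + 7)) - 142) = 97*(1/(315 + 2489) - 142) = 97*(1/2804 - 142) = 97*(-398167/2804) = -38622199/2804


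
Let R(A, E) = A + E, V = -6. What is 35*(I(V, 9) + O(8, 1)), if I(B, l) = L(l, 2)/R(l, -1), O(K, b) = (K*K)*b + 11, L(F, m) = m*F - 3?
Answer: 21525/8 ≈ 2690.6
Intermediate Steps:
L(F, m) = -3 + F*m (L(F, m) = F*m - 3 = -3 + F*m)
O(K, b) = 11 + b*K² (O(K, b) = K²*b + 11 = b*K² + 11 = 11 + b*K²)
I(B, l) = (-3 + 2*l)/(-1 + l) (I(B, l) = (-3 + l*2)/(l - 1) = (-3 + 2*l)/(-1 + l))
35*(I(V, 9) + O(8, 1)) = 35*((-3 + 2*9)/(-1 + 9) + (11 + 1*8²)) = 35*((-3 + 18)/8 + (11 + 1*64)) = 35*((⅛)*15 + (11 + 64)) = 35*(15/8 + 75) = 35*(615/8) = 21525/8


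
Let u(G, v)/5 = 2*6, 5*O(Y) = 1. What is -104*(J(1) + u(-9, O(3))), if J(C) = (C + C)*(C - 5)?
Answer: -5408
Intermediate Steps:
O(Y) = ⅕ (O(Y) = (⅕)*1 = ⅕)
u(G, v) = 60 (u(G, v) = 5*(2*6) = 5*12 = 60)
J(C) = 2*C*(-5 + C) (J(C) = (2*C)*(-5 + C) = 2*C*(-5 + C))
-104*(J(1) + u(-9, O(3))) = -104*(2*1*(-5 + 1) + 60) = -104*(2*1*(-4) + 60) = -104*(-8 + 60) = -104*52 = -5408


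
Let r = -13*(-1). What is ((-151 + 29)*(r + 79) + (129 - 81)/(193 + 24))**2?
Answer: 5931952513600/47089 ≈ 1.2597e+8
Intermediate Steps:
r = 13
((-151 + 29)*(r + 79) + (129 - 81)/(193 + 24))**2 = ((-151 + 29)*(13 + 79) + (129 - 81)/(193 + 24))**2 = (-122*92 + 48/217)**2 = (-11224 + 48*(1/217))**2 = (-11224 + 48/217)**2 = (-2435560/217)**2 = 5931952513600/47089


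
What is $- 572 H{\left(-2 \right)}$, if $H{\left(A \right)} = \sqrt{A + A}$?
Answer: $- 1144 i \approx - 1144.0 i$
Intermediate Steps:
$H{\left(A \right)} = \sqrt{2} \sqrt{A}$ ($H{\left(A \right)} = \sqrt{2 A} = \sqrt{2} \sqrt{A}$)
$- 572 H{\left(-2 \right)} = - 572 \sqrt{2} \sqrt{-2} = - 572 \sqrt{2} i \sqrt{2} = - 572 \cdot 2 i = - 1144 i$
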